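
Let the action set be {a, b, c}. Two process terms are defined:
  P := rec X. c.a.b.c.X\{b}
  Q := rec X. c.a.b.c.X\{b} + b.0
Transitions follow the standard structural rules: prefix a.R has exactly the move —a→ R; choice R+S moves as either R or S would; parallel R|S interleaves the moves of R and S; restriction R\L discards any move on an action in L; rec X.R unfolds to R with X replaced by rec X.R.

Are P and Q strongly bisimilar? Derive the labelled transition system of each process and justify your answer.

P's transition system — 7 states:
  m0 = rec X. c.a.b.c.X\{b} ⊢ ··c··> m1
  m1 = a.b.c.(rec X. c.a.b.c.X\{b})\{b} ⊢ ··a··> m2
  m2 = b.c.(rec X. c.a.b.c.X\{b})\{b} ⊢ ··b··> m3
  m3 = c.(rec X. c.a.b.c.X\{b})\{b} ⊢ ··c··> m4
  m4 = (rec X. c.a.b.c.X\{b})\{b} ⊢ ··c··> m5
  m5 = (a.b.c.(rec X. c.a.b.c.X\{b})\{b})\{b} ⊢ ··a··> m6
  m6 = (b.c.(rec X. c.a.b.c.X\{b})\{b})\{b} ⊢ (no moves)
Q's transition system — 8 states:
  n0 = rec X. c.a.b.c.X\{b} + b.0 ⊢ ··b··> n1, ··c··> n2
  n1 = 0 ⊢ (no moves)
  n2 = a.b.c.(rec X. c.a.b.c.X\{b} + b.0)\{b} ⊢ ··a··> n3
  n3 = b.c.(rec X. c.a.b.c.X\{b} + b.0)\{b} ⊢ ··b··> n4
  n4 = c.(rec X. c.a.b.c.X\{b} + b.0)\{b} ⊢ ··c··> n5
  n5 = (rec X. c.a.b.c.X\{b} + b.0)\{b} ⊢ ··c··> n6
  n6 = (a.b.c.(rec X. c.a.b.c.X\{b} + b.0)\{b})\{b} ⊢ ··a··> n7
  n7 = (b.c.(rec X. c.a.b.c.X\{b} + b.0)\{b})\{b} ⊢ (no moves)
Partition-refinement fixed point:
  B0 = {m0}
  B1 = {m1, n2}
  B2 = {m2, n3}
  B3 = {m3, n4}
  B4 = {m4, n5}
  B5 = {m5, n6}
  B6 = {m6, n1, n7}
  B7 = {n0}
m0 ∈ B0, n0 ∈ B7 → different blocks

not bisimilar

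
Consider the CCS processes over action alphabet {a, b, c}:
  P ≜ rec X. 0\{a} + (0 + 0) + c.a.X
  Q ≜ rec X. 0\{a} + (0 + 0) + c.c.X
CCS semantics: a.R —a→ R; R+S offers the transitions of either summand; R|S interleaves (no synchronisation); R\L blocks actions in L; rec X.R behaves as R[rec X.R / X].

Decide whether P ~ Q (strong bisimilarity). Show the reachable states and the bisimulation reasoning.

P's transition system — 2 states:
  p0 = rec X. 0\{a} + (0 + 0) + c.a.X | -c-> p1
  p1 = a.(rec X. 0\{a} + (0 + 0) + c.a.X) | -a-> p0
Q's transition system — 2 states:
  q0 = rec X. 0\{a} + (0 + 0) + c.c.X | -c-> q1
  q1 = c.(rec X. 0\{a} + (0 + 0) + c.c.X) | -c-> q0
Coarsest stable partition (strong bisimilarity classes):
  B0 = {p0}
  B1 = {p1}
  B2 = {q0, q1}
p0 ∈ B0, q0 ∈ B2 → different blocks

NO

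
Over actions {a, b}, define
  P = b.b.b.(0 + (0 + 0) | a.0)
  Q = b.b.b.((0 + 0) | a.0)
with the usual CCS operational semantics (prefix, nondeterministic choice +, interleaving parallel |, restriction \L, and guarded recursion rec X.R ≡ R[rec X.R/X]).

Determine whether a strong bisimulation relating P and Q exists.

LTS(P): 5 reachable states
  u0 = b.b.b.(0 + (0 + 0) | a.0) ⊢ —b→ u1
  u1 = b.b.(0 + (0 + 0) | a.0) ⊢ —b→ u2
  u2 = b.(0 + (0 + 0) | a.0) ⊢ —b→ u3
  u3 = 0 + (0 + 0) | a.0 ⊢ —a→ u4
  u4 = (0 + 0) | 0 ⊢ ∅
LTS(Q): 5 reachable states
  v0 = b.b.b.((0 + 0) | a.0) ⊢ —b→ v1
  v1 = b.b.((0 + 0) | a.0) ⊢ —b→ v2
  v2 = b.((0 + 0) | a.0) ⊢ —b→ v3
  v3 = (0 + 0) | a.0 ⊢ —a→ v4
  v4 = (0 + 0) | 0 ⊢ ∅
Bisimilarity quotient blocks:
  B0 = {u0, v0}
  B1 = {u1, v1}
  B2 = {u2, v2}
  B3 = {u3, v3}
  B4 = {u4, v4}
u0 ∈ B0, v0 ∈ B0 → same block

P ~ Q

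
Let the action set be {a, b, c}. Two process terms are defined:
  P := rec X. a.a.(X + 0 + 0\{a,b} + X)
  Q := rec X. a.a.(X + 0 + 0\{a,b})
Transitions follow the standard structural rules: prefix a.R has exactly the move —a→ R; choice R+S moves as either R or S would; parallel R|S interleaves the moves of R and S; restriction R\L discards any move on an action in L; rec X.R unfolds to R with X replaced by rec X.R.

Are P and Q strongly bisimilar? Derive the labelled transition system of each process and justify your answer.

LTS(P): 3 reachable states
  m0 = rec X. a.a.(X + 0 + 0\{a,b} + X) has moves -a-> m1
  m1 = a.((rec X. a.a.(X + 0 + 0\{a,b} + X)) + 0 + 0\{a,b} + (rec X. a.a.(X + 0 + 0\{a,b} + X))) has moves -a-> m2
  m2 = (rec X. a.a.(X + 0 + 0\{a,b} + X)) + 0 + 0\{a,b} + (rec X. a.a.(X + 0 + 0\{a,b} + X)) has moves -a-> m1
LTS(Q): 3 reachable states
  n0 = rec X. a.a.(X + 0 + 0\{a,b}) has moves -a-> n1
  n1 = a.((rec X. a.a.(X + 0 + 0\{a,b})) + 0 + 0\{a,b}) has moves -a-> n2
  n2 = (rec X. a.a.(X + 0 + 0\{a,b})) + 0 + 0\{a,b} has moves -a-> n1
Partition-refinement fixed point:
  B0 = {m0, m1, m2, n0, n1, n2}
m0 ∈ B0, n0 ∈ B0 → same block

bisimilar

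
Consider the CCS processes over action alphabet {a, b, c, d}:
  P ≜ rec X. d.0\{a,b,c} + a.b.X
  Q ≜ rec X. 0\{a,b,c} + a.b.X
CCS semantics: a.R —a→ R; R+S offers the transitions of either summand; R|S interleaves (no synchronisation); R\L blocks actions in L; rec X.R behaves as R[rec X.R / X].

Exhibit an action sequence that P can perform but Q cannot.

LTS(P): 3 reachable states
  p0 = rec X. d.0\{a,b,c} + a.b.X has moves --a--▸ p1, --d--▸ p2
  p1 = b.(rec X. d.0\{a,b,c} + a.b.X) has moves --b--▸ p0
  p2 = 0\{a,b,c} has moves ∅
LTS(Q): 2 reachable states
  q0 = rec X. 0\{a,b,c} + a.b.X has moves --a--▸ q1
  q1 = b.(rec X. 0\{a,b,c} + a.b.X) has moves --b--▸ q0
Run σ = ⟨d⟩ on P: start {p0}
  [1] d ⇒ {p2}
  P completes σ.
Run σ = ⟨d⟩ on Q: start {q0}
  [1] d ⇒ no successor for Q

d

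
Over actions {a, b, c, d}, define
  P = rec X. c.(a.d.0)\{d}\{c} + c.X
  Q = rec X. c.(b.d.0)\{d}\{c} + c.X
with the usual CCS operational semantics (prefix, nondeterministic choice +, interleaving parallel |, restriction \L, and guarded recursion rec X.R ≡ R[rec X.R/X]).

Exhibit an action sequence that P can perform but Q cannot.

ca

Reachable graph of P (3 states):
  s0 = rec X. c.(a.d.0)\{d}\{c} + c.X has moves -c-> s0, -c-> s1
  s1 = (a.d.0)\{d}\{c} has moves -a-> s2
  s2 = (d.0)\{d}\{c} has moves ·
Reachable graph of Q (3 states):
  t0 = rec X. c.(b.d.0)\{d}\{c} + c.X has moves -c-> t0, -c-> t1
  t1 = (b.d.0)\{d}\{c} has moves -b-> t2
  t2 = (d.0)\{d}\{c} has moves ·
Trace ⟨ca⟩ through P, begin at {s0}:
  step 1 (c): {s0, s1}
  step 2 (a): {s2}
  — P admits the full trace.
Trace ⟨ca⟩ through Q, begin at {t0}:
  step 1 (c): {t0, t1}
  step 2 (a): no successor for Q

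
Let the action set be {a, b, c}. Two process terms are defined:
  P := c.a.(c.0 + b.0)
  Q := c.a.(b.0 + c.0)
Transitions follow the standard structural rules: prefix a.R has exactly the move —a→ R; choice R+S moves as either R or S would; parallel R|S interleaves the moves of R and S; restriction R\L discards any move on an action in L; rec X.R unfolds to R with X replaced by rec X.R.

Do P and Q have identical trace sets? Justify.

LTS(P): 4 reachable states
  m0 = c.a.(c.0 + b.0) ⊢ =c=> m1
  m1 = a.(c.0 + b.0) ⊢ =a=> m2
  m2 = c.0 + b.0 ⊢ =b=> m3, =c=> m3
  m3 = 0 ⊢ deadlocked
LTS(Q): 4 reachable states
  n0 = c.a.(b.0 + c.0) ⊢ =c=> n1
  n1 = a.(b.0 + c.0) ⊢ =a=> n2
  n2 = b.0 + c.0 ⊢ =b=> n3, =c=> n3
  n3 = 0 ⊢ deadlocked
Partition-refinement fixed point:
  B0 = {m0, n0}
  B1 = {m1, n1}
  B2 = {m2, n2}
  B3 = {m3, n3}
m0 ∈ B0, n0 ∈ B0 → same block
Bisimilar ⇒ trace-equivalent.

trace-equivalent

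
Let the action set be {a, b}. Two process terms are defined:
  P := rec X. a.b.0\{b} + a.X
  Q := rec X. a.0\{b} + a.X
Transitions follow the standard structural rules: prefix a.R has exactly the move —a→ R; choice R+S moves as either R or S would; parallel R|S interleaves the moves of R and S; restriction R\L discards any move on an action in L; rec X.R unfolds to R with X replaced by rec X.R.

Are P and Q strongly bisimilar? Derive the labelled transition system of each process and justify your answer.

NO

Reachable graph of P (3 states):
  p0 = rec X. a.b.0\{b} + a.X | =a=> p0, =a=> p1
  p1 = b.0\{b} | =b=> p2
  p2 = 0\{b} | stopped
Reachable graph of Q (2 states):
  q0 = rec X. a.0\{b} + a.X | =a=> q0, =a=> q1
  q1 = 0\{b} | stopped
Partition-refinement fixed point:
  B0 = {p0}
  B1 = {p1}
  B2 = {p2, q1}
  B3 = {q0}
p0 ∈ B0, q0 ∈ B3 → different blocks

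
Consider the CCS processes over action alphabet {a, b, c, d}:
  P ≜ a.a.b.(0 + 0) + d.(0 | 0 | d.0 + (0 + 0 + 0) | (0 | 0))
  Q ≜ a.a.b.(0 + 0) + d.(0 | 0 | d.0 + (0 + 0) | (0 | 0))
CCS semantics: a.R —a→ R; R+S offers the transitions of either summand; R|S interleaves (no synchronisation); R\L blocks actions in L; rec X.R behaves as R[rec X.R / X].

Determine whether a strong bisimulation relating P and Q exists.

bisimilar

Reachable graph of P (6 states):
  p0 = a.a.b.(0 + 0) + d.(0 | 0 | d.0 + (0 + 0 + 0) | (0 | 0)) | —a→ p1, —d→ p2
  p1 = a.b.(0 + 0) | —a→ p3
  p2 = 0 | 0 | d.0 + (0 + 0 + 0) | (0 | 0) | —d→ p4
  p3 = b.(0 + 0) | —b→ p5
  p4 = 0 | 0 | 0 | ·
  p5 = 0 + 0 | ·
Reachable graph of Q (6 states):
  q0 = a.a.b.(0 + 0) + d.(0 | 0 | d.0 + (0 + 0) | (0 | 0)) | —a→ q1, —d→ q2
  q1 = a.b.(0 + 0) | —a→ q3
  q2 = 0 | 0 | d.0 + (0 + 0) | (0 | 0) | —d→ q4
  q3 = b.(0 + 0) | —b→ q5
  q4 = 0 | 0 | 0 | ·
  q5 = 0 + 0 | ·
Bisimilarity quotient blocks:
  B0 = {p0, q0}
  B1 = {p2, q2}
  B2 = {p4, p5, q4, q5}
  B3 = {p1, q1}
  B4 = {p3, q3}
p0 ∈ B0, q0 ∈ B0 → same block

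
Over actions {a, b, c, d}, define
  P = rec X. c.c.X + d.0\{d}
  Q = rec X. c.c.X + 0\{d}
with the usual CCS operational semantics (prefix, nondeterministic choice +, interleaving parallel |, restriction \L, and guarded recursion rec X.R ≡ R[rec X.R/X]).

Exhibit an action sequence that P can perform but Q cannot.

LTS(P): 3 reachable states
  p0 = rec X. c.c.X + d.0\{d} → =c=> p1, =d=> p2
  p1 = c.(rec X. c.c.X + d.0\{d}) → =c=> p0
  p2 = 0\{d} → ·
LTS(Q): 2 reachable states
  q0 = rec X. c.c.X + 0\{d} → =c=> q1
  q1 = c.(rec X. c.c.X + 0\{d}) → =c=> q0
Executing d from P (initial set {p0}):
  [1] d ⇒ {p2}
  ✓ P
Executing d from Q (initial set {q0}):
  [1] d ⇒ ∅ (Q stuck)

d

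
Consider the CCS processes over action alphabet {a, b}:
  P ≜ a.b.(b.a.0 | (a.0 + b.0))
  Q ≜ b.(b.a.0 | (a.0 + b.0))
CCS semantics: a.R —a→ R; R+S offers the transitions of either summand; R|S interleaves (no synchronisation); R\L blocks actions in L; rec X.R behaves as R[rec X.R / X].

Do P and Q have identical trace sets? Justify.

Reachable graph of P (8 states):
  m0 = a.b.(b.a.0 | (a.0 + b.0)) → —a→ m1
  m1 = b.(b.a.0 | (a.0 + b.0)) → —b→ m2
  m2 = b.a.0 | (a.0 + b.0) → —a→ m3, —b→ m3, —b→ m4
  m3 = b.a.0 | 0 → —b→ m5
  m4 = a.0 | (a.0 + b.0) → —a→ m5, —a→ m6, —b→ m5
  m5 = a.0 | 0 → —a→ m7
  m6 = 0 | (a.0 + b.0) → —a→ m7, —b→ m7
  m7 = 0 | 0 → (no moves)
Reachable graph of Q (7 states):
  n0 = b.(b.a.0 | (a.0 + b.0)) → —b→ n1
  n1 = b.a.0 | (a.0 + b.0) → —a→ n2, —b→ n2, —b→ n3
  n2 = b.a.0 | 0 → —b→ n4
  n3 = a.0 | (a.0 + b.0) → —a→ n4, —a→ n5, —b→ n4
  n4 = a.0 | 0 → —a→ n6
  n5 = 0 | (a.0 + b.0) → —a→ n6, —b→ n6
  n6 = 0 | 0 → (no moves)
Trace ⟨a⟩ through P, begin at {m0}:
  step 1 (a): {m1}
  P completes σ.
Trace ⟨a⟩ through Q, begin at {n0}:
  step 1 (a): ∅ (Q stuck)

traces(P) ≠ traces(Q) — witness ⟨a⟩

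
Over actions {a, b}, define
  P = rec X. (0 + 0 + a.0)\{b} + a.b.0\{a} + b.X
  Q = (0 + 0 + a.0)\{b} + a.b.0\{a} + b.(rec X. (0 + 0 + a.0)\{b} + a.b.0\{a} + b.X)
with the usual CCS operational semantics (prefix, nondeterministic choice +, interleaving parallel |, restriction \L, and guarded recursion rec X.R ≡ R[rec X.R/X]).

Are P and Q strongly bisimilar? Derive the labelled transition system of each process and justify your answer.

YES

LTS(P): 4 reachable states
  s0 = rec X. (0 + 0 + a.0)\{b} + a.b.0\{a} + b.X :: —a→ s1, —a→ s2, —b→ s0
  s1 = 0\{b} :: (no moves)
  s2 = b.0\{a} :: —b→ s3
  s3 = 0\{a} :: (no moves)
LTS(Q): 5 reachable states
  t0 = (0 + 0 + a.0)\{b} + a.b.0\{a} + b.(rec X. (0 + 0 + a.0)\{b} + a.b.0\{a} + b.X) :: —a→ t1, —a→ t2, —b→ t3
  t1 = 0\{b} :: (no moves)
  t2 = b.0\{a} :: —b→ t4
  t3 = rec X. (0 + 0 + a.0)\{b} + a.b.0\{a} + b.X :: —a→ t1, —a→ t2, —b→ t3
  t4 = 0\{a} :: (no moves)
Bisimilarity quotient blocks:
  B0 = {s0, t0, t3}
  B1 = {s2, t2}
  B2 = {s1, s3, t1, t4}
s0 ∈ B0, t0 ∈ B0 → same block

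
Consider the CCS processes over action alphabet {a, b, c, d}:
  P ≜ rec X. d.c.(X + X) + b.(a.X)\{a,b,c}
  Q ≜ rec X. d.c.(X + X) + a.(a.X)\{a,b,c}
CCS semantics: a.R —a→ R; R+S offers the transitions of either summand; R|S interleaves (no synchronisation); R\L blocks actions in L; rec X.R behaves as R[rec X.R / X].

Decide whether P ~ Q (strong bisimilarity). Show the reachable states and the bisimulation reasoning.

LTS(P): 4 reachable states
  s0 = rec X. d.c.(X + X) + b.(a.X)\{a,b,c} has moves =b=> s1, =d=> s2
  s1 = (a.(rec X. d.c.(X + X) + b.(a.X)\{a,b,c}))\{a,b,c} has moves (no moves)
  s2 = c.((rec X. d.c.(X + X) + b.(a.X)\{a,b,c}) + (rec X. d.c.(X + X) + b.(a.X)\{a,b,c})) has moves =c=> s3
  s3 = (rec X. d.c.(X + X) + b.(a.X)\{a,b,c}) + (rec X. d.c.(X + X) + b.(a.X)\{a,b,c}) has moves =b=> s1, =d=> s2
LTS(Q): 4 reachable states
  t0 = rec X. d.c.(X + X) + a.(a.X)\{a,b,c} has moves =a=> t1, =d=> t2
  t1 = (a.(rec X. d.c.(X + X) + a.(a.X)\{a,b,c}))\{a,b,c} has moves (no moves)
  t2 = c.((rec X. d.c.(X + X) + a.(a.X)\{a,b,c}) + (rec X. d.c.(X + X) + a.(a.X)\{a,b,c})) has moves =c=> t3
  t3 = (rec X. d.c.(X + X) + a.(a.X)\{a,b,c}) + (rec X. d.c.(X + X) + a.(a.X)\{a,b,c}) has moves =a=> t1, =d=> t2
Bisimilarity quotient blocks:
  B0 = {s0, s3}
  B1 = {s1, t1}
  B2 = {s2}
  B3 = {t0, t3}
  B4 = {t2}
s0 ∈ B0, t0 ∈ B3 → different blocks

NO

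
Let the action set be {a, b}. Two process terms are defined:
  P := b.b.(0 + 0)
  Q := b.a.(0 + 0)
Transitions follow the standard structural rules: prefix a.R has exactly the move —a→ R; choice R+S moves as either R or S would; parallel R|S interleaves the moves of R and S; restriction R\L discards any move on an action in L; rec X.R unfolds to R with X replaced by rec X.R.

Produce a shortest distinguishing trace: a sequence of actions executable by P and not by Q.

P's transition system — 3 states:
  m0 = b.b.(0 + 0) ⊢ --b--▸ m1
  m1 = b.(0 + 0) ⊢ --b--▸ m2
  m2 = 0 + 0 ⊢ ∅
Q's transition system — 3 states:
  n0 = b.a.(0 + 0) ⊢ --b--▸ n1
  n1 = a.(0 + 0) ⊢ --a--▸ n2
  n2 = 0 + 0 ⊢ ∅
Executing bb from P (initial set {m0}):
  [1] b ⇒ {m1}
  [2] b ⇒ {m2}
  ✓ P
Executing bb from Q (initial set {n0}):
  [1] b ⇒ {n1}
  [2] b ⇒ ∅ (Q stuck)

bb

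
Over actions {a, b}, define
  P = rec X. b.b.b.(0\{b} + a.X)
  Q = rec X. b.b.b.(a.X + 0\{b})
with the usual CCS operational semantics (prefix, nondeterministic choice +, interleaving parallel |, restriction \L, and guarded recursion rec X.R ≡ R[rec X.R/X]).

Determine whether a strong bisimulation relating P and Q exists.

YES

Reachable graph of P (4 states):
  p0 = rec X. b.b.b.(0\{b} + a.X) | =b=> p1
  p1 = b.b.(0\{b} + a.(rec X. b.b.b.(0\{b} + a.X))) | =b=> p2
  p2 = b.(0\{b} + a.(rec X. b.b.b.(0\{b} + a.X))) | =b=> p3
  p3 = 0\{b} + a.(rec X. b.b.b.(0\{b} + a.X)) | =a=> p0
Reachable graph of Q (4 states):
  q0 = rec X. b.b.b.(a.X + 0\{b}) | =b=> q1
  q1 = b.b.(a.(rec X. b.b.b.(a.X + 0\{b})) + 0\{b}) | =b=> q2
  q2 = b.(a.(rec X. b.b.b.(a.X + 0\{b})) + 0\{b}) | =b=> q3
  q3 = a.(rec X. b.b.b.(a.X + 0\{b})) + 0\{b} | =a=> q0
Partition-refinement fixed point:
  B0 = {p0, q0}
  B1 = {p1, q1}
  B2 = {p2, q2}
  B3 = {p3, q3}
p0 ∈ B0, q0 ∈ B0 → same block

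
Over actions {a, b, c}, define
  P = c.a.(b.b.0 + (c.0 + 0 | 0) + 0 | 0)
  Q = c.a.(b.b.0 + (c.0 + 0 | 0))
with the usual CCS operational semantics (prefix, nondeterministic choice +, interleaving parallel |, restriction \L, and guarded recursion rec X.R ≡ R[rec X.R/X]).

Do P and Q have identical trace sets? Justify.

traces(P) = traces(Q)

Reachable graph of P (5 states):
  p0 = c.a.(b.b.0 + (c.0 + 0 | 0) + 0 | 0) ⊢ ··c··> p1
  p1 = a.(b.b.0 + (c.0 + 0 | 0) + 0 | 0) ⊢ ··a··> p2
  p2 = b.b.0 + (c.0 + 0 | 0) + 0 | 0 ⊢ ··b··> p3, ··c··> p4
  p3 = b.0 ⊢ ··b··> p4
  p4 = 0 ⊢ ·
Reachable graph of Q (5 states):
  q0 = c.a.(b.b.0 + (c.0 + 0 | 0)) ⊢ ··c··> q1
  q1 = a.(b.b.0 + (c.0 + 0 | 0)) ⊢ ··a··> q2
  q2 = b.b.0 + (c.0 + 0 | 0) ⊢ ··b··> q3, ··c··> q4
  q3 = b.0 ⊢ ··b··> q4
  q4 = 0 ⊢ ·
Bisimilarity quotient blocks:
  B0 = {p0, q0}
  B1 = {p1, q1}
  B2 = {p2, q2}
  B3 = {p3, q3}
  B4 = {p4, q4}
p0 ∈ B0, q0 ∈ B0 → same block
Bisimilar ⇒ trace-equivalent.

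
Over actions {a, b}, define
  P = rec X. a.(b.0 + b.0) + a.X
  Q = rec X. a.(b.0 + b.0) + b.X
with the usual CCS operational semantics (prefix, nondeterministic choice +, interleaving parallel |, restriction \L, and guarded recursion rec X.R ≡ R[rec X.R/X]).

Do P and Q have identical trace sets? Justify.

NO — witness ⟨aa⟩

P's transition system — 3 states:
  s0 = rec X. a.(b.0 + b.0) + a.X :: —a→ s0, —a→ s1
  s1 = b.0 + b.0 :: —b→ s2
  s2 = 0 :: stopped
Q's transition system — 3 states:
  t0 = rec X. a.(b.0 + b.0) + b.X :: —a→ t1, —b→ t0
  t1 = b.0 + b.0 :: —b→ t2
  t2 = 0 :: stopped
Executing aa from P (initial set {s0}):
  [1] a ⇒ {s0, s1}
  [2] a ⇒ {s0, s1}
  ✓ P
Executing aa from Q (initial set {t0}):
  [1] a ⇒ {t1}
  [2] a ⇒ ∅  — Q cannot continue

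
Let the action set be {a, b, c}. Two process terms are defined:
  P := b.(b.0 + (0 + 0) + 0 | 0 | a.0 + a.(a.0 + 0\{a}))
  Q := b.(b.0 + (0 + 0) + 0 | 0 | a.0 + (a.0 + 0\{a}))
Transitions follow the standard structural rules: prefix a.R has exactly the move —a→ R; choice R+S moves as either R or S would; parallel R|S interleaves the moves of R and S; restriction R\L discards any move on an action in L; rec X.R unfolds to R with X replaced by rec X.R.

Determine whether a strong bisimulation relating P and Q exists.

LTS(P): 5 reachable states
  u0 = b.(b.0 + (0 + 0) + 0 | 0 | a.0 + a.(a.0 + 0\{a})) :: =b=> u1
  u1 = b.0 + (0 + 0) + 0 | 0 | a.0 + a.(a.0 + 0\{a}) :: =a=> u2, =a=> u3, =b=> u4
  u2 = 0 | 0 | 0 :: stopped
  u3 = a.0 + 0\{a} :: =a=> u4
  u4 = 0 :: stopped
LTS(Q): 4 reachable states
  v0 = b.(b.0 + (0 + 0) + 0 | 0 | a.0 + (a.0 + 0\{a})) :: =b=> v1
  v1 = b.0 + (0 + 0) + 0 | 0 | a.0 + (a.0 + 0\{a}) :: =a=> v2, =a=> v3, =b=> v2
  v2 = 0 :: stopped
  v3 = 0 | 0 | 0 :: stopped
Coarsest stable partition (strong bisimilarity classes):
  B0 = {u0}
  B1 = {u1}
  B2 = {u3}
  B3 = {u2, u4, v2, v3}
  B4 = {v0}
  B5 = {v1}
u0 ∈ B0, v0 ∈ B4 → different blocks

NO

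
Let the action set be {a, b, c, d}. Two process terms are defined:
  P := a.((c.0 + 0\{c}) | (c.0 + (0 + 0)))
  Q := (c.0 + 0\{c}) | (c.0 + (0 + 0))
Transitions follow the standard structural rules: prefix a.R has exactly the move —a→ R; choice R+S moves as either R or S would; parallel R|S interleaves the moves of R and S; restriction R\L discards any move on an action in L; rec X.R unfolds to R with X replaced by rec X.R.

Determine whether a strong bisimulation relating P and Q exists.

P's transition system — 5 states:
  p0 = a.((c.0 + 0\{c}) | (c.0 + (0 + 0))) → —a→ p1
  p1 = (c.0 + 0\{c}) | (c.0 + (0 + 0)) → —c→ p2, —c→ p3
  p2 = (c.0 + 0\{c}) | 0 → —c→ p4
  p3 = 0 | (c.0 + (0 + 0)) → —c→ p4
  p4 = 0 | 0 → (no moves)
Q's transition system — 4 states:
  q0 = (c.0 + 0\{c}) | (c.0 + (0 + 0)) → —c→ q1, —c→ q2
  q1 = (c.0 + 0\{c}) | 0 → —c→ q3
  q2 = 0 | (c.0 + (0 + 0)) → —c→ q3
  q3 = 0 | 0 → (no moves)
Coarsest stable partition (strong bisimilarity classes):
  B0 = {p0}
  B1 = {p1, q0}
  B2 = {p2, p3, q1, q2}
  B3 = {p4, q3}
p0 ∈ B0, q0 ∈ B1 → different blocks

not bisimilar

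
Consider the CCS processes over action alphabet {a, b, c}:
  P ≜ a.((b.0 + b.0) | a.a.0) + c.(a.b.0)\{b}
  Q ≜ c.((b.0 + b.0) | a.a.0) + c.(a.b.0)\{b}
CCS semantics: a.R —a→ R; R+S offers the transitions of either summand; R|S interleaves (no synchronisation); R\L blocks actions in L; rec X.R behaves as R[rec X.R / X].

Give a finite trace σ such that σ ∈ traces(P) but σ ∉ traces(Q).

a

LTS(P): 9 reachable states
  m0 = a.((b.0 + b.0) | a.a.0) + c.(a.b.0)\{b} ⊢ —a→ m1, —c→ m2
  m1 = (b.0 + b.0) | a.a.0 ⊢ —a→ m3, —b→ m4
  m2 = (a.b.0)\{b} ⊢ —a→ m5
  m3 = (b.0 + b.0) | a.0 ⊢ —a→ m6, —b→ m7
  m4 = 0 | a.a.0 ⊢ —a→ m7
  m5 = (b.0)\{b} ⊢ stopped
  m6 = (b.0 + b.0) | 0 ⊢ —b→ m8
  m7 = 0 | a.0 ⊢ —a→ m8
  m8 = 0 | 0 ⊢ stopped
LTS(Q): 9 reachable states
  n0 = c.((b.0 + b.0) | a.a.0) + c.(a.b.0)\{b} ⊢ —c→ n1, —c→ n2
  n1 = (a.b.0)\{b} ⊢ —a→ n3
  n2 = (b.0 + b.0) | a.a.0 ⊢ —a→ n4, —b→ n5
  n3 = (b.0)\{b} ⊢ stopped
  n4 = (b.0 + b.0) | a.0 ⊢ —a→ n6, —b→ n7
  n5 = 0 | a.a.0 ⊢ —a→ n7
  n6 = (b.0 + b.0) | 0 ⊢ —b→ n8
  n7 = 0 | a.0 ⊢ —a→ n8
  n8 = 0 | 0 ⊢ stopped
Executing a from P (initial set {m0}):
  [1] a ⇒ {m1}
  — P admits the full trace.
Executing a from Q (initial set {n0}):
  [1] a ⇒ ∅  — Q cannot continue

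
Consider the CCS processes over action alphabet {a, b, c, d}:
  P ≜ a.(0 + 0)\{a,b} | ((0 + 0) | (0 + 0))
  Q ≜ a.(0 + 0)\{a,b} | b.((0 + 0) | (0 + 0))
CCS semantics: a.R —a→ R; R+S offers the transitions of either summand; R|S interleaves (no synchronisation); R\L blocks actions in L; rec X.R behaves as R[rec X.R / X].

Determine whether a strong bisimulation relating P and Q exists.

Reachable graph of P (2 states):
  m0 = a.(0 + 0)\{a,b} | ((0 + 0) | (0 + 0)) ⊢ -a-> m1
  m1 = (0 + 0)\{a,b} | ((0 + 0) | (0 + 0)) ⊢ deadlocked
Reachable graph of Q (4 states):
  n0 = a.(0 + 0)\{a,b} | b.((0 + 0) | (0 + 0)) ⊢ -a-> n1, -b-> n2
  n1 = (0 + 0)\{a,b} | b.((0 + 0) | (0 + 0)) ⊢ -b-> n3
  n2 = a.(0 + 0)\{a,b} | ((0 + 0) | (0 + 0)) ⊢ -a-> n3
  n3 = (0 + 0)\{a,b} | ((0 + 0) | (0 + 0)) ⊢ deadlocked
Bisimilarity quotient blocks:
  B0 = {m0, n2}
  B1 = {m1, n3}
  B2 = {n0}
  B3 = {n1}
m0 ∈ B0, n0 ∈ B2 → different blocks

not bisimilar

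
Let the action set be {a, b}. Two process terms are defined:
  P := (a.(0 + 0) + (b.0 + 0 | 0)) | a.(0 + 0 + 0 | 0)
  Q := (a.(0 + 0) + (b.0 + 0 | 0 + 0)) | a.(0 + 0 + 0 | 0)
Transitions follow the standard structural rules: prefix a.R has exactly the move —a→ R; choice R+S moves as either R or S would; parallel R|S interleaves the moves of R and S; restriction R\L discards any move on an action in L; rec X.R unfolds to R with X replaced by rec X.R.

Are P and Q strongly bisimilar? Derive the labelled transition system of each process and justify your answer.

P's transition system — 6 states:
  s0 = (a.(0 + 0) + (b.0 + 0 | 0)) | a.(0 + 0 + 0 | 0) → —a→ s1, —a→ s2, —b→ s3
  s1 = (0 + 0) | a.(0 + 0 + 0 | 0) → —a→ s4
  s2 = (a.(0 + 0) + (b.0 + 0 | 0)) | (0 + 0 + 0 | 0) → —a→ s4, —b→ s5
  s3 = 0 | a.(0 + 0 + 0 | 0) → —a→ s5
  s4 = (0 + 0) | (0 + 0 + 0 | 0) → stopped
  s5 = 0 | (0 + 0 + 0 | 0) → stopped
Q's transition system — 6 states:
  t0 = (a.(0 + 0) + (b.0 + 0 | 0 + 0)) | a.(0 + 0 + 0 | 0) → —a→ t1, —a→ t2, —b→ t3
  t1 = (0 + 0) | a.(0 + 0 + 0 | 0) → —a→ t4
  t2 = (a.(0 + 0) + (b.0 + 0 | 0 + 0)) | (0 + 0 + 0 | 0) → —a→ t4, —b→ t5
  t3 = 0 | a.(0 + 0 + 0 | 0) → —a→ t5
  t4 = (0 + 0) | (0 + 0 + 0 | 0) → stopped
  t5 = 0 | (0 + 0 + 0 | 0) → stopped
Bisimilarity quotient blocks:
  B0 = {s0, t0}
  B1 = {s2, t2}
  B2 = {s4, s5, t4, t5}
  B3 = {s1, s3, t1, t3}
s0 ∈ B0, t0 ∈ B0 → same block

bisimilar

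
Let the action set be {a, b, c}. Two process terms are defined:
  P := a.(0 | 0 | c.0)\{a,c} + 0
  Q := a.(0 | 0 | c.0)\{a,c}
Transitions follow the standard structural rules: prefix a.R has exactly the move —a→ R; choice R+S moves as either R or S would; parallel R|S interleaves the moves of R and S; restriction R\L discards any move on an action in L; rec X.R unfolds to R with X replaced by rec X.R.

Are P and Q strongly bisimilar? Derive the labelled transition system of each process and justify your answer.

LTS(P): 2 reachable states
  s0 = a.(0 | 0 | c.0)\{a,c} + 0 has moves -a-> s1
  s1 = (0 | 0 | c.0)\{a,c} has moves stopped
LTS(Q): 2 reachable states
  t0 = a.(0 | 0 | c.0)\{a,c} has moves -a-> t1
  t1 = (0 | 0 | c.0)\{a,c} has moves stopped
Bisimilarity quotient blocks:
  B0 = {s0, t0}
  B1 = {s1, t1}
s0 ∈ B0, t0 ∈ B0 → same block

bisimilar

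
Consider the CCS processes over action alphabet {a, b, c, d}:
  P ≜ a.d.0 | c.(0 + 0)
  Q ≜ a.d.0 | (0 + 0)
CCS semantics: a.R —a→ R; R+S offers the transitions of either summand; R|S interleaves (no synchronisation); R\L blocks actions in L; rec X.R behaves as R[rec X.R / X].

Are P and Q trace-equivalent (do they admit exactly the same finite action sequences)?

LTS(P): 6 reachable states
  m0 = a.d.0 | c.(0 + 0) | —a→ m1, —c→ m2
  m1 = d.0 | c.(0 + 0) | —c→ m3, —d→ m4
  m2 = a.d.0 | (0 + 0) | —a→ m3
  m3 = d.0 | (0 + 0) | —d→ m5
  m4 = 0 | c.(0 + 0) | —c→ m5
  m5 = 0 | (0 + 0) | (no moves)
LTS(Q): 3 reachable states
  n0 = a.d.0 | (0 + 0) | —a→ n1
  n1 = d.0 | (0 + 0) | —d→ n2
  n2 = 0 | (0 + 0) | (no moves)
Run σ = ⟨c⟩ on P: start {m0}
  step 1 (c): {m2}
  P completes σ.
Run σ = ⟨c⟩ on Q: start {n0}
  step 1 (c): ∅ (Q stuck)

NO — witness ⟨c⟩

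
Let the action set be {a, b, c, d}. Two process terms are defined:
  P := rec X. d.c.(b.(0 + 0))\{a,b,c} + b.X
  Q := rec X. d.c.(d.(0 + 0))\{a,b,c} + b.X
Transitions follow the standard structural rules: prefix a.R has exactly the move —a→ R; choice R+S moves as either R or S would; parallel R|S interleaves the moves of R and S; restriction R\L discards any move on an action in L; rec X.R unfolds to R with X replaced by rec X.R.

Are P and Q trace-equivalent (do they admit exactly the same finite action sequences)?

P's transition system — 3 states:
  m0 = rec X. d.c.(b.(0 + 0))\{a,b,c} + b.X | —b→ m0, —d→ m1
  m1 = c.(b.(0 + 0))\{a,b,c} | —c→ m2
  m2 = (b.(0 + 0))\{a,b,c} | deadlocked
Q's transition system — 4 states:
  n0 = rec X. d.c.(d.(0 + 0))\{a,b,c} + b.X | —b→ n0, —d→ n1
  n1 = c.(d.(0 + 0))\{a,b,c} | —c→ n2
  n2 = (d.(0 + 0))\{a,b,c} | —d→ n3
  n3 = (0 + 0)\{a,b,c} | deadlocked
Run σ = ⟨dcd⟩ on Q: start {n0}
  step 1 (d): {n1}
  step 2 (c): {n2}
  step 3 (d): {n3}
  — Q admits the full trace.
Run σ = ⟨dcd⟩ on P: start {m0}
  step 1 (d): {m1}
  step 2 (c): {m2}
  step 3 (d): ∅  — P cannot continue

trace-distinct — witness ⟨dcd⟩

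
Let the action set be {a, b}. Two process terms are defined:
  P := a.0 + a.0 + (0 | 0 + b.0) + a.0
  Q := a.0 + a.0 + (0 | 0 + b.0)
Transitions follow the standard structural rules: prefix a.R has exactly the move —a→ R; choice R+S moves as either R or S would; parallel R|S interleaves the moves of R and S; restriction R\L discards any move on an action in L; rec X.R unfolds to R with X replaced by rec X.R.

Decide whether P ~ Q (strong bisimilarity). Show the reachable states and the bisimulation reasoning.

bisimilar

Reachable graph of P (2 states):
  p0 = a.0 + a.0 + (0 | 0 + b.0) + a.0 :: ··a··> p1, ··b··> p1
  p1 = 0 :: (no moves)
Reachable graph of Q (2 states):
  q0 = a.0 + a.0 + (0 | 0 + b.0) :: ··a··> q1, ··b··> q1
  q1 = 0 :: (no moves)
Partition-refinement fixed point:
  B0 = {p0, q0}
  B1 = {p1, q1}
p0 ∈ B0, q0 ∈ B0 → same block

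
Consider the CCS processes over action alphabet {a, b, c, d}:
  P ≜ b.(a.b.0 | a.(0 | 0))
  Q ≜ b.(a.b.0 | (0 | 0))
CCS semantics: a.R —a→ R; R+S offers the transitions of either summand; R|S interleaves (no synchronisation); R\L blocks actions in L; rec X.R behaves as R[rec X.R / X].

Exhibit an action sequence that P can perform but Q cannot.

Reachable graph of P (7 states):
  s0 = b.(a.b.0 | a.(0 | 0)) | -b-> s1
  s1 = a.b.0 | a.(0 | 0) | -a-> s2, -a-> s3
  s2 = a.b.0 | (0 | 0) | -a-> s4
  s3 = b.0 | a.(0 | 0) | -a-> s4, -b-> s5
  s4 = b.0 | (0 | 0) | -b-> s6
  s5 = 0 | a.(0 | 0) | -a-> s6
  s6 = 0 | (0 | 0) | ·
Reachable graph of Q (4 states):
  t0 = b.(a.b.0 | (0 | 0)) | -b-> t1
  t1 = a.b.0 | (0 | 0) | -a-> t2
  t2 = b.0 | (0 | 0) | -b-> t3
  t3 = 0 | (0 | 0) | ·
Trace ⟨baa⟩ through P, begin at {s0}:
  after b @ step 1: {s1}
  after a @ step 2: {s2, s3}
  after a @ step 3: {s4}
  ✓ P
Trace ⟨baa⟩ through Q, begin at {t0}:
  after b @ step 1: {t1}
  after a @ step 2: {t2}
  after a @ step 3: ∅ (Q stuck)

baa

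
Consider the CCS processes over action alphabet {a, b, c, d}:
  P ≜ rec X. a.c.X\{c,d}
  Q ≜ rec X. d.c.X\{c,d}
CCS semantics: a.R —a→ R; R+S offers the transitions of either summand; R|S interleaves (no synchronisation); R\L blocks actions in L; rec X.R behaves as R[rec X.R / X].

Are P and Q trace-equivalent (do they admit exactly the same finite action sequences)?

P's transition system — 4 states:
  p0 = rec X. a.c.X\{c,d} → --a--▸ p1
  p1 = c.(rec X. a.c.X\{c,d})\{c,d} → --c--▸ p2
  p2 = (rec X. a.c.X\{c,d})\{c,d} → --a--▸ p3
  p3 = (c.(rec X. a.c.X\{c,d})\{c,d})\{c,d} → stopped
Q's transition system — 3 states:
  q0 = rec X. d.c.X\{c,d} → --d--▸ q1
  q1 = c.(rec X. d.c.X\{c,d})\{c,d} → --c--▸ q2
  q2 = (rec X. d.c.X\{c,d})\{c,d} → stopped
Executing a from P (initial set {p0}):
  [1] a ⇒ {p1}
  ✓ P
Executing a from Q (initial set {q0}):
  [1] a ⇒ ∅ (Q stuck)

traces(P) ≠ traces(Q) — witness ⟨a⟩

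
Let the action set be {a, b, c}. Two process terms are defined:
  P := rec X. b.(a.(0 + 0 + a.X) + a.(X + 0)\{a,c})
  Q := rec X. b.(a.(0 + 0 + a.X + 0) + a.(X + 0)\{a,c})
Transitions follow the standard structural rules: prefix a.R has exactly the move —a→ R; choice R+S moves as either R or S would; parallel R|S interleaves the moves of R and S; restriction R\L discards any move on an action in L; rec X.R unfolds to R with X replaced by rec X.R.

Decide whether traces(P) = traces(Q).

P's transition system — 5 states:
  p0 = rec X. b.(a.(0 + 0 + a.X) + a.(X + 0)\{a,c}) :: ··b··> p1
  p1 = a.(0 + 0 + a.(rec X. b.(a.(0 + 0 + a.X) + a.(X + 0)\{a,c}))) + a.((rec X. b.(a.(0 + 0 + a.X) + a.(X + 0)\{a,c})) + 0)\{a,c} :: ··a··> p2, ··a··> p3
  p2 = ((rec X. b.(a.(0 + 0 + a.X) + a.(X + 0)\{a,c})) + 0)\{a,c} :: ··b··> p4
  p3 = 0 + 0 + a.(rec X. b.(a.(0 + 0 + a.X) + a.(X + 0)\{a,c})) :: ··a··> p0
  p4 = (a.(0 + 0 + a.(rec X. b.(a.(0 + 0 + a.X) + a.(X + 0)\{a,c}))) + a.((rec X. b.(a.(0 + 0 + a.X) + a.(X + 0)\{a,c})) + 0)\{a,c})\{a,c} :: (no moves)
Q's transition system — 5 states:
  q0 = rec X. b.(a.(0 + 0 + a.X + 0) + a.(X + 0)\{a,c}) :: ··b··> q1
  q1 = a.(0 + 0 + a.(rec X. b.(a.(0 + 0 + a.X + 0) + a.(X + 0)\{a,c})) + 0) + a.((rec X. b.(a.(0 + 0 + a.X + 0) + a.(X + 0)\{a,c})) + 0)\{a,c} :: ··a··> q2, ··a··> q3
  q2 = ((rec X. b.(a.(0 + 0 + a.X + 0) + a.(X + 0)\{a,c})) + 0)\{a,c} :: ··b··> q4
  q3 = 0 + 0 + a.(rec X. b.(a.(0 + 0 + a.X + 0) + a.(X + 0)\{a,c})) + 0 :: ··a··> q0
  q4 = (a.(0 + 0 + a.(rec X. b.(a.(0 + 0 + a.X + 0) + a.(X + 0)\{a,c})) + 0) + a.((rec X. b.(a.(0 + 0 + a.X + 0) + a.(X + 0)\{a,c})) + 0)\{a,c})\{a,c} :: (no moves)
Coarsest stable partition (strong bisimilarity classes):
  B0 = {p0, q0}
  B1 = {p1, q1}
  B2 = {p2, q2}
  B3 = {p4, q4}
  B4 = {p3, q3}
p0 ∈ B0, q0 ∈ B0 → same block
Bisimilar ⇒ trace-equivalent.

traces(P) = traces(Q)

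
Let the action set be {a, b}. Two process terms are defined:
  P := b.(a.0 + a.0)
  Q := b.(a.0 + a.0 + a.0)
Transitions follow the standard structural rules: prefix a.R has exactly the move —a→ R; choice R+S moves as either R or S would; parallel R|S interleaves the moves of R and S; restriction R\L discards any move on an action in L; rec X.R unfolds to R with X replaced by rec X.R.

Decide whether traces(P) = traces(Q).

YES

P's transition system — 3 states:
  u0 = b.(a.0 + a.0) ⊢ =b=> u1
  u1 = a.0 + a.0 ⊢ =a=> u2
  u2 = 0 ⊢ deadlocked
Q's transition system — 3 states:
  v0 = b.(a.0 + a.0 + a.0) ⊢ =b=> v1
  v1 = a.0 + a.0 + a.0 ⊢ =a=> v2
  v2 = 0 ⊢ deadlocked
Partition-refinement fixed point:
  B0 = {u0, v0}
  B1 = {u1, v1}
  B2 = {u2, v2}
u0 ∈ B0, v0 ∈ B0 → same block
Bisimilar ⇒ trace-equivalent.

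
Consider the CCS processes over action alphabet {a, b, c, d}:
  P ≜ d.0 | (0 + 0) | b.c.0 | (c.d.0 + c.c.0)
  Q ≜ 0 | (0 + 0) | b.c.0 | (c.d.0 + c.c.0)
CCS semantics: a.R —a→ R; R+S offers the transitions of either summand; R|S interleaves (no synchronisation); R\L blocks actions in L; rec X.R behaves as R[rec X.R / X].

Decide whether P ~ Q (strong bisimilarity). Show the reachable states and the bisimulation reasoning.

NO

LTS(P): 24 reachable states
  m0 = d.0 | (0 + 0) | b.c.0 | (c.d.0 + c.c.0) → =b=> m1, =c=> m2, =c=> m3, =d=> m4
  m1 = d.0 | (0 + 0) | c.0 | (c.d.0 + c.c.0) → =c=> m5, =c=> m6, =c=> m7, =d=> m8
  m2 = d.0 | (0 + 0) | b.c.0 | c.0 → =b=> m6, =c=> m9, =d=> m10
  m3 = d.0 | (0 + 0) | b.c.0 | d.0 → =b=> m7, =d=> m11, =d=> m9
  m4 = 0 | (0 + 0) | b.c.0 | (c.d.0 + c.c.0) → =b=> m8, =c=> m10, =c=> m11
  m5 = d.0 | (0 + 0) | 0 | (c.d.0 + c.c.0) → =c=> m12, =c=> m13, =d=> m14
  m6 = d.0 | (0 + 0) | c.0 | c.0 → =c=> m12, =c=> m15, =d=> m16
  m7 = d.0 | (0 + 0) | c.0 | d.0 → =c=> m13, =d=> m15, =d=> m17
  m8 = 0 | (0 + 0) | c.0 | (c.d.0 + c.c.0) → =c=> m14, =c=> m16, =c=> m17
  m9 = d.0 | (0 + 0) | b.c.0 | 0 → =b=> m15, =d=> m18
  m10 = 0 | (0 + 0) | b.c.0 | c.0 → =b=> m16, =c=> m18
  m11 = 0 | (0 + 0) | b.c.0 | d.0 → =b=> m17, =d=> m18
  m12 = d.0 | (0 + 0) | 0 | c.0 → =c=> m19, =d=> m20
  m13 = d.0 | (0 + 0) | 0 | d.0 → =d=> m19, =d=> m21
  m14 = 0 | (0 + 0) | 0 | (c.d.0 + c.c.0) → =c=> m20, =c=> m21
  m15 = d.0 | (0 + 0) | c.0 | 0 → =c=> m19, =d=> m22
  m16 = 0 | (0 + 0) | c.0 | c.0 → =c=> m20, =c=> m22
  m17 = 0 | (0 + 0) | c.0 | d.0 → =c=> m21, =d=> m22
  m18 = 0 | (0 + 0) | b.c.0 | 0 → =b=> m22
  m19 = d.0 | (0 + 0) | 0 | 0 → =d=> m23
  m20 = 0 | (0 + 0) | 0 | c.0 → =c=> m23
  m21 = 0 | (0 + 0) | 0 | d.0 → =d=> m23
  m22 = 0 | (0 + 0) | c.0 | 0 → =c=> m23
  m23 = 0 | (0 + 0) | 0 | 0 → (no moves)
LTS(Q): 12 reachable states
  n0 = 0 | (0 + 0) | b.c.0 | (c.d.0 + c.c.0) → =b=> n1, =c=> n2, =c=> n3
  n1 = 0 | (0 + 0) | c.0 | (c.d.0 + c.c.0) → =c=> n4, =c=> n5, =c=> n6
  n2 = 0 | (0 + 0) | b.c.0 | c.0 → =b=> n5, =c=> n7
  n3 = 0 | (0 + 0) | b.c.0 | d.0 → =b=> n6, =d=> n7
  n4 = 0 | (0 + 0) | 0 | (c.d.0 + c.c.0) → =c=> n8, =c=> n9
  n5 = 0 | (0 + 0) | c.0 | c.0 → =c=> n10, =c=> n8
  n6 = 0 | (0 + 0) | c.0 | d.0 → =c=> n9, =d=> n10
  n7 = 0 | (0 + 0) | b.c.0 | 0 → =b=> n10
  n8 = 0 | (0 + 0) | 0 | c.0 → =c=> n11
  n9 = 0 | (0 + 0) | 0 | d.0 → =d=> n11
  n10 = 0 | (0 + 0) | c.0 | 0 → =c=> n11
  n11 = 0 | (0 + 0) | 0 | 0 → (no moves)
Coarsest stable partition (strong bisimilarity classes):
  B0 = {m0}
  B1 = {m4, n0}
  B2 = {m8, n1}
  B3 = {m14, n4}
  B4 = {m20, m22, n10, n8}
  B5 = {m23, n11}
  B6 = {m19, m21, n9}
  B7 = {m16, n5}
  B8 = {m12, m15, m17, n6}
  B9 = {m10, n2}
  B10 = {m18, n7}
  B11 = {m11, m9, n3}
  B12 = {m3}
  B13 = {m7}
  B14 = {m13}
  B15 = {m1}
  B16 = {m6}
  B17 = {m5}
  B18 = {m2}
m0 ∈ B0, n0 ∈ B1 → different blocks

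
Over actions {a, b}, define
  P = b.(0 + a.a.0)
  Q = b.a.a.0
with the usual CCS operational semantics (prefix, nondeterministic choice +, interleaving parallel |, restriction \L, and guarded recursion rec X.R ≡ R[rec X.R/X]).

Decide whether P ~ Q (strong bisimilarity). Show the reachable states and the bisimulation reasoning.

P's transition system — 4 states:
  m0 = b.(0 + a.a.0) :: -b-> m1
  m1 = 0 + a.a.0 :: -a-> m2
  m2 = a.0 :: -a-> m3
  m3 = 0 :: ∅
Q's transition system — 4 states:
  n0 = b.a.a.0 :: -b-> n1
  n1 = a.a.0 :: -a-> n2
  n2 = a.0 :: -a-> n3
  n3 = 0 :: ∅
Partition-refinement fixed point:
  B0 = {m0, n0}
  B1 = {m1, n1}
  B2 = {m2, n2}
  B3 = {m3, n3}
m0 ∈ B0, n0 ∈ B0 → same block

YES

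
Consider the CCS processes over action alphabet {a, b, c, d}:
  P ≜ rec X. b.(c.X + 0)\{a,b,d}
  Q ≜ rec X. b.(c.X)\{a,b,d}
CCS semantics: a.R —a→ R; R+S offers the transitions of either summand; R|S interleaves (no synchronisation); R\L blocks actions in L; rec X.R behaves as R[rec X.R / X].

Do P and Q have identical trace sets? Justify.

Reachable graph of P (3 states):
  s0 = rec X. b.(c.X + 0)\{a,b,d} | --b--▸ s1
  s1 = (c.(rec X. b.(c.X + 0)\{a,b,d}) + 0)\{a,b,d} | --c--▸ s2
  s2 = (rec X. b.(c.X + 0)\{a,b,d})\{a,b,d} | ·
Reachable graph of Q (3 states):
  t0 = rec X. b.(c.X)\{a,b,d} | --b--▸ t1
  t1 = (c.(rec X. b.(c.X)\{a,b,d}))\{a,b,d} | --c--▸ t2
  t2 = (rec X. b.(c.X)\{a,b,d})\{a,b,d} | ·
Partition-refinement fixed point:
  B0 = {s0, t0}
  B1 = {s1, t1}
  B2 = {s2, t2}
s0 ∈ B0, t0 ∈ B0 → same block
Bisimilar ⇒ trace-equivalent.

trace-equivalent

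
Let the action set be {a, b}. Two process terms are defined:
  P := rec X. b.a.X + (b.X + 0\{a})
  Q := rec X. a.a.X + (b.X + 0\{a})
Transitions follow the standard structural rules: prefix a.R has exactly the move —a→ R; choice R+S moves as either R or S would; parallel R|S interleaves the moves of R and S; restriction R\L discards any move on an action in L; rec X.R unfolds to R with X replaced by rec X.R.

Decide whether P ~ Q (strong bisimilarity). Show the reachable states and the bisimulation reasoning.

P ≁ Q

P's transition system — 2 states:
  p0 = rec X. b.a.X + (b.X + 0\{a}) has moves =b=> p0, =b=> p1
  p1 = a.(rec X. b.a.X + (b.X + 0\{a})) has moves =a=> p0
Q's transition system — 2 states:
  q0 = rec X. a.a.X + (b.X + 0\{a}) has moves =a=> q1, =b=> q0
  q1 = a.(rec X. a.a.X + (b.X + 0\{a})) has moves =a=> q0
Bisimilarity quotient blocks:
  B0 = {p0}
  B1 = {p1}
  B2 = {q0}
  B3 = {q1}
p0 ∈ B0, q0 ∈ B2 → different blocks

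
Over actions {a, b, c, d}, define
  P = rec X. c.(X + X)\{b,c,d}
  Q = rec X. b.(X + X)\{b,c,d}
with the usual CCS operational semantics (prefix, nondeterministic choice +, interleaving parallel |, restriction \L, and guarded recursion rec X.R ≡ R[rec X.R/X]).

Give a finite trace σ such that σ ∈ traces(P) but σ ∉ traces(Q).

Reachable graph of P (2 states):
  m0 = rec X. c.(X + X)\{b,c,d} has moves -c-> m1
  m1 = ((rec X. c.(X + X)\{b,c,d}) + (rec X. c.(X + X)\{b,c,d}))\{b,c,d} has moves deadlocked
Reachable graph of Q (2 states):
  n0 = rec X. b.(X + X)\{b,c,d} has moves -b-> n1
  n1 = ((rec X. b.(X + X)\{b,c,d}) + (rec X. b.(X + X)\{b,c,d}))\{b,c,d} has moves deadlocked
Run σ = ⟨c⟩ on P: start {m0}
  after c @ step 1: {m1}
  P completes σ.
Run σ = ⟨c⟩ on Q: start {n0}
  after c @ step 1: ∅ (Q stuck)

c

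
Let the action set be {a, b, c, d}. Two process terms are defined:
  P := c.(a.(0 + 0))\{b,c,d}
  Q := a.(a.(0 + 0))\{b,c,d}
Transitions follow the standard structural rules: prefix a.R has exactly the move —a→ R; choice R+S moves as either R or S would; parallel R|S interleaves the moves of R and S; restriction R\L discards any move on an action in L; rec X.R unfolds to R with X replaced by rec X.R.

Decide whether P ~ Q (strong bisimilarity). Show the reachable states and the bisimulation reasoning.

P's transition system — 3 states:
  s0 = c.(a.(0 + 0))\{b,c,d} ⊢ —c→ s1
  s1 = (a.(0 + 0))\{b,c,d} ⊢ —a→ s2
  s2 = (0 + 0)\{b,c,d} ⊢ (no moves)
Q's transition system — 3 states:
  t0 = a.(a.(0 + 0))\{b,c,d} ⊢ —a→ t1
  t1 = (a.(0 + 0))\{b,c,d} ⊢ —a→ t2
  t2 = (0 + 0)\{b,c,d} ⊢ (no moves)
Bisimilarity quotient blocks:
  B0 = {s0}
  B1 = {s1, t1}
  B2 = {s2, t2}
  B3 = {t0}
s0 ∈ B0, t0 ∈ B3 → different blocks

NO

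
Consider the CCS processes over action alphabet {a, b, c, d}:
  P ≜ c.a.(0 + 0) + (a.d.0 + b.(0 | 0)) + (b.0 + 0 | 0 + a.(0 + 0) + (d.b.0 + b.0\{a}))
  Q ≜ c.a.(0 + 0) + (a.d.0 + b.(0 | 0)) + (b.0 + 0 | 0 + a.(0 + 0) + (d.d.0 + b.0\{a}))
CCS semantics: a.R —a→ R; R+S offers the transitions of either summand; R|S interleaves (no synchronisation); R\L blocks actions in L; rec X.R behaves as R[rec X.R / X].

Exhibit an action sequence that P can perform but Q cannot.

LTS(P): 8 reachable states
  u0 = c.a.(0 + 0) + (a.d.0 + b.(0 | 0)) + (b.0 + 0 | 0 + a.(0 + 0) + (d.b.0 + b.0\{a})) has moves ··a··> u1, ··a··> u2, ··b··> u3, ··b··> u4, ··b··> u5, ··c··> u6, ··d··> u7
  u1 = 0 + 0 has moves stopped
  u2 = d.0 has moves ··d··> u3
  u3 = 0 has moves stopped
  u4 = 0 | 0 has moves stopped
  u5 = 0\{a} has moves stopped
  u6 = a.(0 + 0) has moves ··a··> u1
  u7 = b.0 has moves ··b··> u3
LTS(Q): 7 reachable states
  v0 = c.a.(0 + 0) + (a.d.0 + b.(0 | 0)) + (b.0 + 0 | 0 + a.(0 + 0) + (d.d.0 + b.0\{a})) has moves ··a··> v1, ··a··> v2, ··b··> v3, ··b··> v4, ··b··> v5, ··c··> v6, ··d··> v2
  v1 = 0 + 0 has moves stopped
  v2 = d.0 has moves ··d··> v3
  v3 = 0 has moves stopped
  v4 = 0 | 0 has moves stopped
  v5 = 0\{a} has moves stopped
  v6 = a.(0 + 0) has moves ··a··> v1
Run σ = ⟨db⟩ on P: start {u0}
  [1] d ⇒ {u7}
  [2] b ⇒ {u3}
  P completes σ.
Run σ = ⟨db⟩ on Q: start {v0}
  [1] d ⇒ {v2}
  [2] b ⇒ ∅  — Q cannot continue

db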